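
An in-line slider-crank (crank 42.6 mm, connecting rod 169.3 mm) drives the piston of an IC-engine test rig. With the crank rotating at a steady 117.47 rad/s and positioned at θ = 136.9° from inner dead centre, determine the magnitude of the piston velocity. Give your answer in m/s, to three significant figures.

2.78

ω = 117.5 rad/s
For an in-line slider-crank, x = r cosθ + √(L² − r² sin²θ), so v = −rω sinθ·[1 + r cosθ/√(L² − r² sin²θ)].
With r = 0.0426 m, L = 0.1693 m, θ = 136.9°: √(L² − r² sin²θ) = 0.16678 m.
v = −0.0426·117.5·0.68327·[1 + 0.0426·-0.73016/0.16678] = -2.7816 m/s.
|v| = 2.7816 m/s.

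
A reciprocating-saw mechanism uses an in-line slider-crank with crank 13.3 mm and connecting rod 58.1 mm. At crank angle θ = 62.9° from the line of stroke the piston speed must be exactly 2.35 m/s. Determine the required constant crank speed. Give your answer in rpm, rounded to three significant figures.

1710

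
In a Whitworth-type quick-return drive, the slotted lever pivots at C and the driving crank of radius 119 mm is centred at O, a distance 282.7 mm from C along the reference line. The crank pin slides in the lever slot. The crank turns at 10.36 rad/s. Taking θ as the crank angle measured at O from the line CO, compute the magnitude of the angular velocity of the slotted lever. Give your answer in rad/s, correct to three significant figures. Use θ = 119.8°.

0.437

ω = 10.36 rad/s
Crank pin A relative to C: A = (d + r cosθ, r sinθ); lever angle φ = atan2(r sinθ, d + r cosθ).
Differentiating tanφ: φ̇ = rω(d cosθ + r)/(d² + r² + 2dr cosθ).
d² + r² + 2dr cosθ = |CA|² = 0.0606426 m²;  d cosθ + r = -0.021495 m.
|ω_lever| = |0.119·10.36·-0.021495| / 0.0606426 = 0.43698 rad/s.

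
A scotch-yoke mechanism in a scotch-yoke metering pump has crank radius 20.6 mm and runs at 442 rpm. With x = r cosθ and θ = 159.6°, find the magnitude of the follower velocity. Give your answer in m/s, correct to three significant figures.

0.332

ω = 46.29 rad/s (from 442 rpm).
x = r cosθ ⇒ ẋ = −rω sinθ.
|v| = rω|sinθ| = 0.0206·46.29·|sin 159.6°| = 0.33236 m/s.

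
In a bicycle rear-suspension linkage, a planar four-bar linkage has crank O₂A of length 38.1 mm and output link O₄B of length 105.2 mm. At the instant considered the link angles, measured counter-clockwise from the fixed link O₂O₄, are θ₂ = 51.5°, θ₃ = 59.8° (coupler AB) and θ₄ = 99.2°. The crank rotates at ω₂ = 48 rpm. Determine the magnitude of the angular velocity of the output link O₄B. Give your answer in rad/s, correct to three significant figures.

0.414

ω₂ = 5.027 rad/s (from 48 rpm).
Differentiating the loop-closure r₂e^{iθ₂}+r₃e^{iθ₃}=r₁+r₄e^{iθ₄} gives r₂ω₂e^{iθ₂}+r₃ω₃e^{iθ₃}=r₄ω₄e^{iθ₄}.
Eliminating the other unknown: ω₄ = r₂ω₂ sin(θ₂−θ₃) / [r₄ sin(θ₄−θ₃)].
Numerator sine = -0.14436; denominator sine = +0.63473.
Result = 0.0381·5.027·(-0.14436) / (0.1052·(+0.63473)) = -0.41402 rad/s; magnitude 0.41402 rad/s.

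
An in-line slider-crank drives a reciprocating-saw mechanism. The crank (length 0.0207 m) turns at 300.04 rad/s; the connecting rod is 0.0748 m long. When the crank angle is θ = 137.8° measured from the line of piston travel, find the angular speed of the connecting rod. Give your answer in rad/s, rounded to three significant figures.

62.6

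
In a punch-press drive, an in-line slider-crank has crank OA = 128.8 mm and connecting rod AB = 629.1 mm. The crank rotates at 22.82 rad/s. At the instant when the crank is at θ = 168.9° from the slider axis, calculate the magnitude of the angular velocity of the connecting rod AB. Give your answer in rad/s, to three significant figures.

4.59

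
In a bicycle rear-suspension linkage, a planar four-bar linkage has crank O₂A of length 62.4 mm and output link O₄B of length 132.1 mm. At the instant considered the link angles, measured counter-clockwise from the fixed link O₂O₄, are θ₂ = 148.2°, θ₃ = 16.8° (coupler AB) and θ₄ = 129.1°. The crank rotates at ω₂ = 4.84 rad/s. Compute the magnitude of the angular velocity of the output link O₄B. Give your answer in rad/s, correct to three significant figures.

ω₂ = 4.84 rad/s
Differentiating the loop-closure r₂e^{iθ₂}+r₃e^{iθ₃}=r₁+r₄e^{iθ₄} gives r₂ω₂e^{iθ₂}+r₃ω₃e^{iθ₃}=r₄ω₄e^{iθ₄}.
Eliminating the other unknown: ω₄ = r₂ω₂ sin(θ₂−θ₃) / [r₄ sin(θ₄−θ₃)].
Numerator sine = +0.75011; denominator sine = +0.92521.
Result = 0.0624·4.84·(+0.75011) / (0.1321·(+0.92521)) = +1.8536 rad/s; magnitude 1.8536 rad/s.

1.85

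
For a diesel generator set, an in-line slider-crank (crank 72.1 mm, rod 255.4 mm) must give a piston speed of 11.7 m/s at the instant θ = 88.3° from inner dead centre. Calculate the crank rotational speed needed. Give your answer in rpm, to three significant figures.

1540

For an in-line slider-crank, |v_piston| = rω|sinθ|·[1 + r cosθ/√(L² − r² sin²θ)].
With r = 0.0721 m, L = 0.2554 m, θ = 88.3°: the bracketed kinematic factor |dx/dθ| = 0.072697 m.
ω = v/|dx/dθ| = 11.7/0.072697 = 160.94 rad/s.
N = 60ω/(2π) = 1536.9 rpm.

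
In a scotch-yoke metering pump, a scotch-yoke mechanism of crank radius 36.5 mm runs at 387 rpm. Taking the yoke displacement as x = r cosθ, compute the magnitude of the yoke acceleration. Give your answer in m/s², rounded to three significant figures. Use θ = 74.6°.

ω = 40.53 rad/s (from 387 rpm).
x = r cosθ ⇒ ẍ = −rω² cosθ (ω constant).
|a| = rω²|cosθ| = 0.0365·(40.53)²·|cos 74.6°| = 15.919 m/s².

15.9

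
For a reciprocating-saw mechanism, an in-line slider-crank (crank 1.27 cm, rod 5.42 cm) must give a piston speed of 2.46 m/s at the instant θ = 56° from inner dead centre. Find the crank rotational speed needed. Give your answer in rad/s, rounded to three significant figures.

For an in-line slider-crank, |v_piston| = rω|sinθ|·[1 + r cosθ/√(L² − r² sin²θ)].
With r = 0.0127 m, L = 0.0542 m, θ = 56°: the bracketed kinematic factor |dx/dθ| = 0.011935 m.
ω = v/|dx/dθ| = 2.46/0.011935 = 206.11 rad/s.

206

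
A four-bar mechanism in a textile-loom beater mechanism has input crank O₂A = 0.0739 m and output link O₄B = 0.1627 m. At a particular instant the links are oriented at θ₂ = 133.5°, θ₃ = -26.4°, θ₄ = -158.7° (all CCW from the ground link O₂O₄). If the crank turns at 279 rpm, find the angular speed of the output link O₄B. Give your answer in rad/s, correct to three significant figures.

ω₂ = 29.22 rad/s (from 279 rpm).
Differentiating the loop-closure r₂e^{iθ₂}+r₃e^{iθ₃}=r₁+r₄e^{iθ₄} gives r₂ω₂e^{iθ₂}+r₃ω₃e^{iθ₃}=r₄ω₄e^{iθ₄}.
Eliminating the other unknown: ω₄ = r₂ω₂ sin(θ₂−θ₃) / [r₄ sin(θ₄−θ₃)].
Numerator sine = +0.34366; denominator sine = -0.73963.
Result = 0.0739·29.22·(+0.34366) / (0.1627·(-0.73963)) = -6.166 rad/s; magnitude 6.166 rad/s.

6.17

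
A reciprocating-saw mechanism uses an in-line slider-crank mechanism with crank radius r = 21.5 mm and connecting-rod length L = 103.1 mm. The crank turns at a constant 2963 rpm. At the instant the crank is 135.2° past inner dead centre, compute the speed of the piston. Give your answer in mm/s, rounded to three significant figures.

4000

ω = 2π·2963/60 = 310.3 rad/s
For an in-line slider-crank, x = r cosθ + √(L² − r² sin²θ), so v = −rω sinθ·[1 + r cosθ/√(L² − r² sin²θ)].
With r = 0.0215 m, L = 0.1031 m, θ = 135.2°: √(L² − r² sin²θ) = 0.10198 m.
v = −0.0215·310.3·0.70463·[1 + 0.0215·-0.70957/0.10198] = -3.9975 m/s.
|v| = 3.9975 m/s = 3997.5 mm/s.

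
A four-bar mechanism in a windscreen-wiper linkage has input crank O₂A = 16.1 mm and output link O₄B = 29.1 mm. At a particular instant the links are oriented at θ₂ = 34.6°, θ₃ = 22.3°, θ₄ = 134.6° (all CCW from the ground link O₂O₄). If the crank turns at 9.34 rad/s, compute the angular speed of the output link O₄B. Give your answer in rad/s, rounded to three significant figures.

ω₂ = 9.34 rad/s
Differentiating the loop-closure r₂e^{iθ₂}+r₃e^{iθ₃}=r₁+r₄e^{iθ₄} gives r₂ω₂e^{iθ₂}+r₃ω₃e^{iθ₃}=r₄ω₄e^{iθ₄}.
Eliminating the other unknown: ω₄ = r₂ω₂ sin(θ₂−θ₃) / [r₄ sin(θ₄−θ₃)].
Numerator sine = +0.21303; denominator sine = +0.92521.
Result = 0.0161·9.34·(+0.21303) / (0.0291·(+0.92521)) = +1.1898 rad/s; magnitude 1.1898 rad/s.

1.19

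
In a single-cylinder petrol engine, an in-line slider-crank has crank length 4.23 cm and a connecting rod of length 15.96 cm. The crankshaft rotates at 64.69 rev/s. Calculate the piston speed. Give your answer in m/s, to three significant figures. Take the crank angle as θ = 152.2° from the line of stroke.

6.12

ω = 2π·64.7 = 406.5 rad/s
For an in-line slider-crank, x = r cosθ + √(L² − r² sin²θ), so v = −rω sinθ·[1 + r cosθ/√(L² − r² sin²θ)].
With r = 0.0423 m, L = 0.1596 m, θ = 152.2°: √(L² − r² sin²θ) = 0.15838 m.
v = −0.0423·406.5·0.46639·[1 + 0.0423·-0.88458/0.15838] = -6.1242 m/s.
|v| = 6.1242 m/s.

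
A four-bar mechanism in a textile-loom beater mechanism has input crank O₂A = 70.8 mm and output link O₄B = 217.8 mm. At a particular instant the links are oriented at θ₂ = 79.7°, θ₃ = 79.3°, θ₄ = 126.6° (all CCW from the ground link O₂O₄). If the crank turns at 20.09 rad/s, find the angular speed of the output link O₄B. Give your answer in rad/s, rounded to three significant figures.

ω₂ = 20.09 rad/s
Differentiating the loop-closure r₂e^{iθ₂}+r₃e^{iθ₃}=r₁+r₄e^{iθ₄} gives r₂ω₂e^{iθ₂}+r₃ω₃e^{iθ₃}=r₄ω₄e^{iθ₄}.
Eliminating the other unknown: ω₄ = r₂ω₂ sin(θ₂−θ₃) / [r₄ sin(θ₄−θ₃)].
Numerator sine = +0.00698; denominator sine = +0.73491.
Result = 0.0708·20.09·(+0.00698) / (0.2178·(+0.73491)) = +0.062037 rad/s; magnitude 0.062037 rad/s.

0.0620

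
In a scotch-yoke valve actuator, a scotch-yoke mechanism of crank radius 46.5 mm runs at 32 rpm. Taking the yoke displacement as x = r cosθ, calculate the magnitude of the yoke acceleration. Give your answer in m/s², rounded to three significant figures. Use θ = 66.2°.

ω = 3.351 rad/s (from 32 rpm).
x = r cosθ ⇒ ẍ = −rω² cosθ (ω constant).
|a| = rω²|cosθ| = 0.0465·(3.351)²·|cos 66.2°| = 0.21072 m/s².

0.211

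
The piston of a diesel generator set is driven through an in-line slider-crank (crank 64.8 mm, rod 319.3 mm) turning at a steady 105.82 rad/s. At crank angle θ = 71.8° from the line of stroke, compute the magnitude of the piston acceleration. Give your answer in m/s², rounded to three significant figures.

ω = 105.8 rad/s
x(θ) = r cosθ + √(L² − r² sin²θ); with ω constant, a = ω²·d²x/dθ².
d²x/dθ² = −r cosθ − r²(cos2θ)/√u − r⁴ sin²2θ/(4u^{3/2}),  u = L² − r² sin²θ = 0.0981631 m².
Substituting r = 0.0648 m, L = 0.3193 m, θ = 71.8°: d²x/dθ² = -0.0095024 m.
a = ω²·d²x/dθ² = (105.8)²·(-0.0095024) = -106.41 m/s²;  |a| = 106.41 m/s².

106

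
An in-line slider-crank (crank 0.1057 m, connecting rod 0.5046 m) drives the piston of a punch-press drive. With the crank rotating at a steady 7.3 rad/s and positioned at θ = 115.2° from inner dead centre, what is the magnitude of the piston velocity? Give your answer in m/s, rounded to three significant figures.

0.635

ω = 7.3 rad/s
For an in-line slider-crank, x = r cosθ + √(L² − r² sin²θ), so v = −rω sinθ·[1 + r cosθ/√(L² − r² sin²θ)].
With r = 0.1057 m, L = 0.5046 m, θ = 115.2°: √(L² − r² sin²θ) = 0.49545 m.
v = −0.1057·7.3·0.90483·[1 + 0.1057·-0.42578/0.49545] = -0.63475 m/s.
|v| = 0.63475 m/s.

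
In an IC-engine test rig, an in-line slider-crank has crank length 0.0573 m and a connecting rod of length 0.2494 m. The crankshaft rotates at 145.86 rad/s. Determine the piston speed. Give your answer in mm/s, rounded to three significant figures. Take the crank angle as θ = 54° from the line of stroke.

ω = 145.9 rad/s
For an in-line slider-crank, x = r cosθ + √(L² − r² sin²θ), so v = −rω sinθ·[1 + r cosθ/√(L² − r² sin²θ)].
With r = 0.0573 m, L = 0.2494 m, θ = 54°: √(L² − r² sin²θ) = 0.24505 m.
v = −0.0573·145.9·0.80902·[1 + 0.0573·0.58779/0.24505] = -7.6909 m/s.
|v| = 7.6909 m/s = 7690.9 mm/s.

7690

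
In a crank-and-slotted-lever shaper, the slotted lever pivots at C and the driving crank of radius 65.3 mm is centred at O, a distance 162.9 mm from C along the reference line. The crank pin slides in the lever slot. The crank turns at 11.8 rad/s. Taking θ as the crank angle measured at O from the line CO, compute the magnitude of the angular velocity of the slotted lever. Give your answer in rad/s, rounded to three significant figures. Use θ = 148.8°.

ω = 11.8 rad/s
Crank pin A relative to C: A = (d + r cosθ, r sinθ); lever angle φ = atan2(r sinθ, d + r cosθ).
Differentiating tanφ: φ̇ = rω(d cosθ + r)/(d² + r² + 2dr cosθ).
d² + r² + 2dr cosθ = |CA|² = 0.0126028 m²;  d cosθ + r = -0.074039 m.
|ω_lever| = |0.0653·11.8·-0.074039| / 0.0126028 = 4.5267 rad/s.

4.53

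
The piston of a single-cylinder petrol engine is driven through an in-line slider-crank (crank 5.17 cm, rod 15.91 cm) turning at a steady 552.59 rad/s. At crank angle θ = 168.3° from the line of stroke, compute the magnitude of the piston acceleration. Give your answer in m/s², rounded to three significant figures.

10700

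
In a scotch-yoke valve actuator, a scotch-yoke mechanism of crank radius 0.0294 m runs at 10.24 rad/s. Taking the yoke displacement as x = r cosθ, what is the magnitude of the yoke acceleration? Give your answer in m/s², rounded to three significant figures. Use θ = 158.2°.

2.86

ω = 10.24 rad/s
x = r cosθ ⇒ ẍ = −rω² cosθ (ω constant).
|a| = rω²|cosθ| = 0.0294·(10.24)²·|cos 158.2°| = 2.8623 m/s².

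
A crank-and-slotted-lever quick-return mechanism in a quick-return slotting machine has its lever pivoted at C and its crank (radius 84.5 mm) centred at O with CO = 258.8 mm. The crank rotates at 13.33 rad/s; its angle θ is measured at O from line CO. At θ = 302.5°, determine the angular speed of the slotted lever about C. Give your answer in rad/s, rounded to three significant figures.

ω = 13.33 rad/s
Crank pin A relative to C: A = (d + r cosθ, r sinθ); lever angle φ = atan2(r sinθ, d + r cosθ).
Differentiating tanφ: φ̇ = rω(d cosθ + r)/(d² + r² + 2dr cosθ).
d² + r² + 2dr cosθ = |CA|² = 0.0976177 m²;  d cosθ + r = +0.22355 m.
|ω_lever| = |0.0845·13.33·+0.22355| / 0.0976177 = 2.5795 rad/s.

2.58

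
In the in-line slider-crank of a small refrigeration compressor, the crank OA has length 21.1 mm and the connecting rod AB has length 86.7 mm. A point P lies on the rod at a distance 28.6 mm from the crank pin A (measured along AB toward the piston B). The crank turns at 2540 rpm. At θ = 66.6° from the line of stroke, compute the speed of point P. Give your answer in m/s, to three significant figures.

5.52

ω = 266 rad/s.  Crank-pin speed |V_A| = rω = 5.6124 m/s, perpendicular to OA.
Rod angle: sinφ = −(r/L) sinθ ⇒ φ = -12.906°; ω_rod = −rω cosθ/√(L²−r²sin²θ) = -26.375 rad/s.
V_P = V_A + ω_rod × AP, with AP = 0.0286 m along the rod.
Components: V_Px = −rω sinθ − a·ω_rod·sinφ = -5.3192 m/s;  V_Py = rω cosθ + a·ω_rod·cosφ = +1.4937 m/s.
|V_P| = √(V_Px² + V_Py²) = 5.525 m/s.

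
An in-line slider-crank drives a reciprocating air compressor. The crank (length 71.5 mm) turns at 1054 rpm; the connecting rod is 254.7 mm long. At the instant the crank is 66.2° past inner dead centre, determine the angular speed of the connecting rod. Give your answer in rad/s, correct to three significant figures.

12.9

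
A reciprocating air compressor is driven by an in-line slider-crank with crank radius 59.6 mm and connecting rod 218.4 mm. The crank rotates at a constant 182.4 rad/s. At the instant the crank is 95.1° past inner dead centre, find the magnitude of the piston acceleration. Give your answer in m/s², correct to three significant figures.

729

ω = 182.4 rad/s
x(θ) = r cosθ + √(L² − r² sin²θ); with ω constant, a = ω²·d²x/dθ².
d²x/dθ² = −r cosθ − r²(cos2θ)/√u − r⁴ sin²2θ/(4u^{3/2}),  u = L² − r² sin²θ = 0.0441745 m².
Substituting r = 0.0596 m, L = 0.2184 m, θ = 95.1°: d²x/dθ² = +0.021921 m.
a = ω²·d²x/dθ² = (182.4)²·(+0.021921) = +729.31 m/s²;  |a| = 729.31 m/s².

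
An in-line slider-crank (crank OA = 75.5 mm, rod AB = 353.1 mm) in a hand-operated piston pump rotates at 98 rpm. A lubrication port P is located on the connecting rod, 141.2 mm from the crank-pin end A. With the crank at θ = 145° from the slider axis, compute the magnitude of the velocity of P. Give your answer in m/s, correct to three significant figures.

0.562

ω = 10.26 rad/s.  Crank-pin speed |V_A| = rω = 0.77482 m/s, perpendicular to OA.
Rod angle: sinφ = −(r/L) sinθ ⇒ φ = -7.045°; ω_rod = −rω cosθ/√(L²−r²sin²θ) = +1.8112 rad/s.
V_P = V_A + ω_rod × AP, with AP = 0.1412 m along the rod.
Components: V_Px = −rω sinθ − a·ω_rod·sinφ = -0.41306 m/s;  V_Py = rω cosθ + a·ω_rod·cosφ = -0.38089 m/s.
|V_P| = √(V_Px² + V_Py²) = 0.56186 m/s.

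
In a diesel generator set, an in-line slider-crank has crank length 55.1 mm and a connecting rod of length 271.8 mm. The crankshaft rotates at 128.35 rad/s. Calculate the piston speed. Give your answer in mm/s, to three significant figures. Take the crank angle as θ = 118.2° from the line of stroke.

5630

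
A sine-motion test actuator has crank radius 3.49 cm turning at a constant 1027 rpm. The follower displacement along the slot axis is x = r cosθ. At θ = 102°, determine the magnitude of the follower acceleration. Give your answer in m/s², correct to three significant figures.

83.9

ω = 107.5 rad/s (from 1027 rpm).
x = r cosθ ⇒ ẍ = −rω² cosθ (ω constant).
|a| = rω²|cosθ| = 0.0349·(107.5)²·|cos 102°| = 83.927 m/s².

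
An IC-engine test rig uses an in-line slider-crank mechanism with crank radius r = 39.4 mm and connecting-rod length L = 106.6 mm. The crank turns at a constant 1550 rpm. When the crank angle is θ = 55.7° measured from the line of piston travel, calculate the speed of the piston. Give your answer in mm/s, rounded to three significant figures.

ω = 2π·1550/60 = 162.3 rad/s
For an in-line slider-crank, x = r cosθ + √(L² − r² sin²θ), so v = −rω sinθ·[1 + r cosθ/√(L² − r² sin²θ)].
With r = 0.0394 m, L = 0.1066 m, θ = 55.7°: √(L² − r² sin²θ) = 0.10151 m.
v = −0.0394·162.3·0.82610·[1 + 0.0394·0.56353/0.10151] = -6.4387 m/s.
|v| = 6.4387 m/s = 6438.7 mm/s.

6440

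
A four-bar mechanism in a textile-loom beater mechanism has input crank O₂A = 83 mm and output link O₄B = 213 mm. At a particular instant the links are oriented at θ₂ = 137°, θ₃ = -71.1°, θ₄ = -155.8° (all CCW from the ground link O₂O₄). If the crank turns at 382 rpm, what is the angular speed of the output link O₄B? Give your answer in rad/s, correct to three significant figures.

7.37

ω₂ = 40 rad/s (from 382 rpm).
Differentiating the loop-closure r₂e^{iθ₂}+r₃e^{iθ₃}=r₁+r₄e^{iθ₄} gives r₂ω₂e^{iθ₂}+r₃ω₃e^{iθ₃}=r₄ω₄e^{iθ₄}.
Eliminating the other unknown: ω₄ = r₂ω₂ sin(θ₂−θ₃) / [r₄ sin(θ₄−θ₃)].
Numerator sine = -0.47101; denominator sine = -0.99572.
Result = 0.083·40·(-0.47101) / (0.213·(-0.99572)) = +7.3737 rad/s; magnitude 7.3737 rad/s.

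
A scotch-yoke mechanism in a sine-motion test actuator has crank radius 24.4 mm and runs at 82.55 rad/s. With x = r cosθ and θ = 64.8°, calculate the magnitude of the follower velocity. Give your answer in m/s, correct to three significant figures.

1.82

ω = 82.55 rad/s
x = r cosθ ⇒ ẋ = −rω sinθ.
|v| = rω|sinθ| = 0.0244·82.55·|sin 64.8°| = 1.8225 m/s.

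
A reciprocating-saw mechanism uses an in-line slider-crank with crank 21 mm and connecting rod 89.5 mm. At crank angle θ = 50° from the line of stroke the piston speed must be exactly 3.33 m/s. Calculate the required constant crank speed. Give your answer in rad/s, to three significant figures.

For an in-line slider-crank, |v_piston| = rω|sinθ|·[1 + r cosθ/√(L² − r² sin²θ)].
With r = 0.021 m, L = 0.0895 m, θ = 50°: the bracketed kinematic factor |dx/dθ| = 0.018553 m.
ω = v/|dx/dθ| = 3.33/0.018553 = 179.48 rad/s.

179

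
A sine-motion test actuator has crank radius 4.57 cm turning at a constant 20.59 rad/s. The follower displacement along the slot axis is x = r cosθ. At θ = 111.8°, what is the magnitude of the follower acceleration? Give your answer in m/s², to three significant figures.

ω = 20.59 rad/s
x = r cosθ ⇒ ẍ = −rω² cosθ (ω constant).
|a| = rω²|cosθ| = 0.0457·(20.59)²·|cos 111.8°| = 7.195 m/s².

7.20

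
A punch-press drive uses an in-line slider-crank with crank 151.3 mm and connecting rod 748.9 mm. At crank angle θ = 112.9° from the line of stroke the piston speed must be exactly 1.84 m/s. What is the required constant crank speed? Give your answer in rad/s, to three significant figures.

14.3

For an in-line slider-crank, |v_piston| = rω|sinθ|·[1 + r cosθ/√(L² − r² sin²θ)].
With r = 0.1513 m, L = 0.7489 m, θ = 112.9°: the bracketed kinematic factor |dx/dθ| = 0.12822 m.
ω = v/|dx/dθ| = 1.84/0.12822 = 14.35 rad/s.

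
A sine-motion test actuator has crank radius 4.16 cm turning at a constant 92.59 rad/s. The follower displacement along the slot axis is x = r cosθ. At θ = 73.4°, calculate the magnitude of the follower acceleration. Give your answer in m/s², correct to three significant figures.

102

ω = 92.59 rad/s
x = r cosθ ⇒ ẍ = −rω² cosθ (ω constant).
|a| = rω²|cosθ| = 0.0416·(92.59)²·|cos 73.4°| = 101.89 m/s².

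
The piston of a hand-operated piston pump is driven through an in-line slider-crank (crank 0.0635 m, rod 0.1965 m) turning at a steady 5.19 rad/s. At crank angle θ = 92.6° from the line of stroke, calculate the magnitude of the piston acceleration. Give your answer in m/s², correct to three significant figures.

0.659

ω = 5.19 rad/s
x(θ) = r cosθ + √(L² − r² sin²θ); with ω constant, a = ω²·d²x/dθ².
d²x/dθ² = −r cosθ − r²(cos2θ)/√u − r⁴ sin²2θ/(4u^{3/2}),  u = L² − r² sin²θ = 0.0345883 m².
Substituting r = 0.0635 m, L = 0.1965 m, θ = 92.6°: d²x/dθ² = +0.024467 m.
a = ω²·d²x/dθ² = (5.19)²·(+0.024467) = +0.65905 m/s²;  |a| = 0.65905 m/s².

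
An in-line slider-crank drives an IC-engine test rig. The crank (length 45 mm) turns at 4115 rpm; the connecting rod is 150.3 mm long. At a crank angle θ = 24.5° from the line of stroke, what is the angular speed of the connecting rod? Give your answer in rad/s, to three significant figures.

ω = 430.9 rad/s (converted from 4115 rpm).
The rod makes angle φ with the slider axis where L sinφ = r sinθ; differentiating, L cosφ·φ̇ = r ω cosθ.
L cosφ = √(L² − r² sin²θ) = 0.14914 m.
|ω_rod| = r ω |cosθ| / √(L² − r² sin²θ) = 0.045·430.9·0.90996/0.14914 = 118.32 rad/s.

118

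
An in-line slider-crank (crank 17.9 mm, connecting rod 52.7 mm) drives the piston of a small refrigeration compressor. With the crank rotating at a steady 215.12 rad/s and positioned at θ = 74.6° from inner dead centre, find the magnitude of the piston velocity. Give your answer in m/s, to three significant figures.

ω = 215.1 rad/s
For an in-line slider-crank, x = r cosθ + √(L² − r² sin²θ), so v = −rω sinθ·[1 + r cosθ/√(L² − r² sin²θ)].
With r = 0.0179 m, L = 0.0527 m, θ = 74.6°: √(L² − r² sin²θ) = 0.049794 m.
v = −0.0179·215.1·0.96410·[1 + 0.0179·0.26556/0.049794] = -4.0668 m/s.
|v| = 4.0668 m/s.

4.07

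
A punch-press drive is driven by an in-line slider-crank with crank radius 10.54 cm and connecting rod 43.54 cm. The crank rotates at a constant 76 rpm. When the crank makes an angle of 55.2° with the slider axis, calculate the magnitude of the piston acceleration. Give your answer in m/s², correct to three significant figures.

ω = 2π·76/60 = 7.959 rad/s
x(θ) = r cosθ + √(L² − r² sin²θ); with ω constant, a = ω²·d²x/dθ².
d²x/dθ² = −r cosθ − r²(cos2θ)/√u − r⁴ sin²2θ/(4u^{3/2}),  u = L² − r² sin²θ = 0.182082 m².
Substituting r = 0.1054 m, L = 0.4354 m, θ = 55.2°: d²x/dθ² = -0.051427 m.
a = ω²·d²x/dθ² = (7.959)²·(-0.051427) = -3.2574 m/s²;  |a| = 3.2574 m/s².

3.26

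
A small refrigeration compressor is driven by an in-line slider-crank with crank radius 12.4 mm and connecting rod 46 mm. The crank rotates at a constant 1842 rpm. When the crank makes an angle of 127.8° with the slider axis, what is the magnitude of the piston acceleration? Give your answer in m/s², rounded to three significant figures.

ω = 2π·1842/60 = 192.9 rad/s
x(θ) = r cosθ + √(L² − r² sin²θ); with ω constant, a = ω²·d²x/dθ².
d²x/dθ² = −r cosθ − r²(cos2θ)/√u − r⁴ sin²2θ/(4u^{3/2}),  u = L² − r² sin²θ = 0.00202 m².
Substituting r = 0.0124 m, L = 0.046 m, θ = 127.8°: d²x/dθ² = +0.0083898 m.
a = ω²·d²x/dθ² = (192.9)²·(+0.0083898) = +312.17 m/s²;  |a| = 312.17 m/s².

312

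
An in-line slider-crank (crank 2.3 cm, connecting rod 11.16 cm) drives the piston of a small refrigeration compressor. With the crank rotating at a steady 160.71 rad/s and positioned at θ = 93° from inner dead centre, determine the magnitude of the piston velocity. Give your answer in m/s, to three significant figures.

3.65

ω = 160.7 rad/s
For an in-line slider-crank, x = r cosθ + √(L² − r² sin²θ), so v = −rω sinθ·[1 + r cosθ/√(L² − r² sin²θ)].
With r = 0.023 m, L = 0.1116 m, θ = 93°: √(L² − r² sin²θ) = 0.10921 m.
v = −0.023·160.7·0.99863·[1 + 0.023·-0.05234/0.10921] = -3.6506 m/s.
|v| = 3.6506 m/s.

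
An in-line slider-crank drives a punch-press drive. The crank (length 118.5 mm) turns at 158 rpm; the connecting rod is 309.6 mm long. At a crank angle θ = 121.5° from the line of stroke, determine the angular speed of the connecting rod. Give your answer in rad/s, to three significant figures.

ω = 16.55 rad/s (converted from 158 rpm).
The rod makes angle φ with the slider axis where L sinφ = r sinθ; differentiating, L cosφ·φ̇ = r ω cosθ.
L cosφ = √(L² − r² sin²θ) = 0.29265 m.
|ω_rod| = r ω |cosθ| / √(L² − r² sin²θ) = 0.1185·16.55·0.52250/0.29265 = 3.5006 rad/s.

3.50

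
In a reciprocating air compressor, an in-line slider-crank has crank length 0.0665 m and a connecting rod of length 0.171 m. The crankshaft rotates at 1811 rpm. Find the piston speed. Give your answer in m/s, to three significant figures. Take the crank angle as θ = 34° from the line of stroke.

9.38

ω = 2π·1811/60 = 189.6 rad/s
For an in-line slider-crank, x = r cosθ + √(L² − r² sin²θ), so v = −rω sinθ·[1 + r cosθ/√(L² − r² sin²θ)].
With r = 0.0665 m, L = 0.171 m, θ = 34°: √(L² − r² sin²θ) = 0.16691 m.
v = −0.0665·189.6·0.55919·[1 + 0.0665·0.82904/0.16691] = -9.3817 m/s.
|v| = 9.3817 m/s.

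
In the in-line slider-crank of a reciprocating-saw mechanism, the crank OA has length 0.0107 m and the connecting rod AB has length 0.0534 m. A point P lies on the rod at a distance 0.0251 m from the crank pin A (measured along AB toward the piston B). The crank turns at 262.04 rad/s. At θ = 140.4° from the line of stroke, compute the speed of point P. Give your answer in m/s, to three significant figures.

ω = 262 rad/s.  Crank-pin speed |V_A| = rω = 2.8038 m/s, perpendicular to OA.
Rod angle: sinφ = −(r/L) sinθ ⇒ φ = -7.338°; ω_rod = −rω cosθ/√(L²−r²sin²θ) = +40.791 rad/s.
V_P = V_A + ω_rod × AP, with AP = 0.0251 m along the rod.
Components: V_Px = −rω sinθ − a·ω_rod·sinφ = -1.6565 m/s;  V_Py = rω cosθ + a·ω_rod·cosφ = -1.1449 m/s.
|V_P| = √(V_Px² + V_Py²) = 2.0136 m/s.

2.01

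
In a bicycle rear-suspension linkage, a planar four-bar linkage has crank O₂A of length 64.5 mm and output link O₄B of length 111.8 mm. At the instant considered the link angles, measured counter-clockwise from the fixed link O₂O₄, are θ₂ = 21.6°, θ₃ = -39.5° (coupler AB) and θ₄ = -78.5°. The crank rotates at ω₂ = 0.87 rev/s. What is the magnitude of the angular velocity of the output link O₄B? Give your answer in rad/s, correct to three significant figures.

4.39

ω₂ = 5.466 rad/s (from 0.87 rev/s).
Differentiating the loop-closure r₂e^{iθ₂}+r₃e^{iθ₃}=r₁+r₄e^{iθ₄} gives r₂ω₂e^{iθ₂}+r₃ω₃e^{iθ₃}=r₄ω₄e^{iθ₄}.
Eliminating the other unknown: ω₄ = r₂ω₂ sin(θ₂−θ₃) / [r₄ sin(θ₄−θ₃)].
Numerator sine = +0.87546; denominator sine = -0.62932.
Result = 0.0645·5.466·(+0.87546) / (0.1118·(-0.62932)) = -4.3872 rad/s; magnitude 4.3872 rad/s.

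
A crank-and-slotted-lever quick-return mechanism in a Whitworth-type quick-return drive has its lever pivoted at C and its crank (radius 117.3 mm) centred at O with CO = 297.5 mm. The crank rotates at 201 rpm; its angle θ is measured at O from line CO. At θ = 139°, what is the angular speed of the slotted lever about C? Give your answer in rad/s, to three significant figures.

ω = 21.05 rad/s (from 201 rpm).
Crank pin A relative to C: A = (d + r cosθ, r sinθ); lever angle φ = atan2(r sinθ, d + r cosθ).
Differentiating tanφ: φ̇ = rω(d cosθ + r)/(d² + r² + 2dr cosθ).
d² + r² + 2dr cosθ = |CA|² = 0.0495917 m²;  d cosθ + r = -0.10723 m.
|ω_lever| = |0.1173·21.05·-0.10723| / 0.0495917 = 5.3384 rad/s.

5.34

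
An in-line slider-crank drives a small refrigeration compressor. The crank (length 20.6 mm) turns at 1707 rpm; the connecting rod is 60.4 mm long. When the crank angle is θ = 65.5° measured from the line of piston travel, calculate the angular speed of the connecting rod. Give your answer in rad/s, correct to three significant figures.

26.6

ω = 178.8 rad/s (converted from 1707 rpm).
The rod makes angle φ with the slider axis where L sinφ = r sinθ; differentiating, L cosφ·φ̇ = r ω cosθ.
L cosφ = √(L² − r² sin²θ) = 0.057418 m.
|ω_rod| = r ω |cosθ| / √(L² − r² sin²θ) = 0.0206·178.8·0.41469/0.057418 = 26.596 rad/s.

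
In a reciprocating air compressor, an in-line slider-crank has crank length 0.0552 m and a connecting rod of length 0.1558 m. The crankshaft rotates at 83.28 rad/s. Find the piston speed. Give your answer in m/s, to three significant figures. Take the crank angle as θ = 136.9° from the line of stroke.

ω = 83.28 rad/s
For an in-line slider-crank, x = r cosθ + √(L² − r² sin²θ), so v = −rω sinθ·[1 + r cosθ/√(L² − r² sin²θ)].
With r = 0.0552 m, L = 0.1558 m, θ = 136.9°: √(L² − r² sin²θ) = 0.15117 m.
v = −0.0552·83.28·0.68327·[1 + 0.0552·-0.73016/0.15117] = -2.3036 m/s.
|v| = 2.3036 m/s.

2.30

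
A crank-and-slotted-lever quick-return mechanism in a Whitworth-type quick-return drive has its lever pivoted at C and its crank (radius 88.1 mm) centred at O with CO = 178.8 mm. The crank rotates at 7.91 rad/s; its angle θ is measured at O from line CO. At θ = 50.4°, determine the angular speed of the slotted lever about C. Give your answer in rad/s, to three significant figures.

2.35

ω = 7.91 rad/s
Crank pin A relative to C: A = (d + r cosθ, r sinθ); lever angle φ = atan2(r sinθ, d + r cosθ).
Differentiating tanφ: φ̇ = rω(d cosθ + r)/(d² + r² + 2dr cosθ).
d² + r² + 2dr cosθ = |CA|² = 0.0598128 m²;  d cosθ + r = +0.20207 m.
|ω_lever| = |0.0881·7.91·+0.20207| / 0.0598128 = 2.3543 rad/s.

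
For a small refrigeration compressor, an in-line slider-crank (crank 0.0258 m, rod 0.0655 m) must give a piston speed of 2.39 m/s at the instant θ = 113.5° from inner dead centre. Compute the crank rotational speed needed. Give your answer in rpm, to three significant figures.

For an in-line slider-crank, |v_piston| = rω|sinθ|·[1 + r cosθ/√(L² − r² sin²θ)].
With r = 0.0258 m, L = 0.0655 m, θ = 113.5°: the bracketed kinematic factor |dx/dθ| = 0.019675 m.
ω = v/|dx/dθ| = 2.39/0.019675 = 121.47 rad/s.
N = 60ω/(2π) = 1160 rpm.

1160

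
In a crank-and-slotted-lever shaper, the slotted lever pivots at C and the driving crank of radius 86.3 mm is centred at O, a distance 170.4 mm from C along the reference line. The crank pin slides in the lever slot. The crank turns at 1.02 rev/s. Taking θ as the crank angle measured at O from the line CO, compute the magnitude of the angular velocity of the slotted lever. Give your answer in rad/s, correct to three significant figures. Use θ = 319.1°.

ω = 6.409 rad/s (from 1.02 rev/s).
Crank pin A relative to C: A = (d + r cosθ, r sinθ); lever angle φ = atan2(r sinθ, d + r cosθ).
Differentiating tanφ: φ̇ = rω(d cosθ + r)/(d² + r² + 2dr cosθ).
d² + r² + 2dr cosθ = |CA|² = 0.0587143 m²;  d cosθ + r = +0.2151 m.
|ω_lever| = |0.0863·6.409·+0.2151| / 0.0587143 = 2.0262 rad/s.

2.03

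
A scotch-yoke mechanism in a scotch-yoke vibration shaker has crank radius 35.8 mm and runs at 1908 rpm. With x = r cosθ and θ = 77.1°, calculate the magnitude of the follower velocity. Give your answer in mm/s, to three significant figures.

ω = 199.8 rad/s (from 1908 rpm).
x = r cosθ ⇒ ẋ = −rω sinθ.
|v| = rω|sinθ| = 0.0358·199.8·|sin 77.1°| = 6.9725 m/s = 6972.5 mm/s.

6970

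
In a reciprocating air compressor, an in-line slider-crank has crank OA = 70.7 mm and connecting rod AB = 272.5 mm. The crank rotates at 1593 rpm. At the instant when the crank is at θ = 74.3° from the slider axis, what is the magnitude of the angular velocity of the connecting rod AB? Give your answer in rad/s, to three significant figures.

ω = 166.8 rad/s (converted from 1593 rpm).
The rod makes angle φ with the slider axis where L sinφ = r sinθ; differentiating, L cosφ·φ̇ = r ω cosθ.
L cosφ = √(L² − r² sin²θ) = 0.26386 m.
|ω_rod| = r ω |cosθ| / √(L² − r² sin²θ) = 0.0707·166.8·0.27060/0.26386 = 12.095 rad/s.

12.1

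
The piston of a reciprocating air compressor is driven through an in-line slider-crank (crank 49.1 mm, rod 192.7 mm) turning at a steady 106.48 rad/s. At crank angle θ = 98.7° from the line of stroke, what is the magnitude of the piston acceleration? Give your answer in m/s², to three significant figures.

224

ω = 106.5 rad/s
x(θ) = r cosθ + √(L² − r² sin²θ); with ω constant, a = ω²·d²x/dθ².
d²x/dθ² = −r cosθ − r²(cos2θ)/√u − r⁴ sin²2θ/(4u^{3/2}),  u = L² − r² sin²θ = 0.0347776 m².
Substituting r = 0.0491 m, L = 0.1927 m, θ = 98.7°: d²x/dθ² = +0.019743 m.
a = ω²·d²x/dθ² = (106.5)²·(+0.019743) = +223.84 m/s²;  |a| = 223.84 m/s².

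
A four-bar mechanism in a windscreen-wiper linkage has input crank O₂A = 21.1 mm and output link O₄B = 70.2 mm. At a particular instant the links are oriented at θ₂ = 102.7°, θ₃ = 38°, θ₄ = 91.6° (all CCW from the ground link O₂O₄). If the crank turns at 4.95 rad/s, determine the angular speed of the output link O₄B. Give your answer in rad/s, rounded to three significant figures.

ω₂ = 4.95 rad/s
Differentiating the loop-closure r₂e^{iθ₂}+r₃e^{iθ₃}=r₁+r₄e^{iθ₄} gives r₂ω₂e^{iθ₂}+r₃ω₃e^{iθ₃}=r₄ω₄e^{iθ₄}.
Eliminating the other unknown: ω₄ = r₂ω₂ sin(θ₂−θ₃) / [r₄ sin(θ₄−θ₃)].
Numerator sine = +0.90408; denominator sine = +0.80489.
Result = 0.0211·4.95·(+0.90408) / (0.0702·(+0.80489)) = +1.6712 rad/s; magnitude 1.6712 rad/s.

1.67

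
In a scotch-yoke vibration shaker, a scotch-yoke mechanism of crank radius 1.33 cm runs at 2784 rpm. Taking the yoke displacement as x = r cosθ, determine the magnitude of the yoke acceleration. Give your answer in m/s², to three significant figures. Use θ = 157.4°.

1040

ω = 291.5 rad/s (from 2784 rpm).
x = r cosθ ⇒ ẍ = −rω² cosθ (ω constant).
|a| = rω²|cosθ| = 0.0133·(291.5)²·|cos 157.4°| = 1043.6 m/s².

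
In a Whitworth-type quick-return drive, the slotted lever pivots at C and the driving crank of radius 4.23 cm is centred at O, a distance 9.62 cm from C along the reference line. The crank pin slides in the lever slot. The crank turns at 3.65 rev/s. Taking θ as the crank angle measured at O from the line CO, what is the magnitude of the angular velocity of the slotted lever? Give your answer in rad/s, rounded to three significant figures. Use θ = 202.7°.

ω = 22.93 rad/s (from 3.65 rev/s).
Crank pin A relative to C: A = (d + r cosθ, r sinθ); lever angle φ = atan2(r sinθ, d + r cosθ).
Differentiating tanφ: φ̇ = rω(d cosθ + r)/(d² + r² + 2dr cosθ).
d² + r² + 2dr cosθ = |CA|² = 0.00353564 m²;  d cosθ + r = -0.046448 m.
|ω_lever| = |0.0423·22.93·-0.046448| / 0.00353564 = 12.744 rad/s.

12.7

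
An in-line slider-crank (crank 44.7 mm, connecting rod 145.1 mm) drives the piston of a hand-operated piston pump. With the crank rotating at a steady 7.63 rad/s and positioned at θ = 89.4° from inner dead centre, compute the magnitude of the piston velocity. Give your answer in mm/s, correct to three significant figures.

342

ω = 7.63 rad/s
For an in-line slider-crank, x = r cosθ + √(L² − r² sin²θ), so v = −rω sinθ·[1 + r cosθ/√(L² − r² sin²θ)].
With r = 0.0447 m, L = 0.1451 m, θ = 89.4°: √(L² − r² sin²θ) = 0.13804 m.
v = −0.0447·7.63·0.99995·[1 + 0.0447·0.01047/0.13804] = -0.3422 m/s.
|v| = 0.3422 m/s = 342.2 mm/s.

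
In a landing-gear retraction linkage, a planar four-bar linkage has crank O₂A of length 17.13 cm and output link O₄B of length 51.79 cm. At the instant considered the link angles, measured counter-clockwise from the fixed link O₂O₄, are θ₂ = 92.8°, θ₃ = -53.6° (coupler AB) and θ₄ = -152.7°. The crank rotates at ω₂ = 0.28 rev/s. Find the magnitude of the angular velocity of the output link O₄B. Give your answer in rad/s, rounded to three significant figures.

0.326

ω₂ = 1.759 rad/s (from 0.28 rev/s).
Differentiating the loop-closure r₂e^{iθ₂}+r₃e^{iθ₃}=r₁+r₄e^{iθ₄} gives r₂ω₂e^{iθ₂}+r₃ω₃e^{iθ₃}=r₄ω₄e^{iθ₄}.
Eliminating the other unknown: ω₄ = r₂ω₂ sin(θ₂−θ₃) / [r₄ sin(θ₄−θ₃)].
Numerator sine = +0.55339; denominator sine = -0.98741.
Result = 0.1713·1.759·(+0.55339) / (0.5179·(-0.98741)) = -0.32612 rad/s; magnitude 0.32612 rad/s.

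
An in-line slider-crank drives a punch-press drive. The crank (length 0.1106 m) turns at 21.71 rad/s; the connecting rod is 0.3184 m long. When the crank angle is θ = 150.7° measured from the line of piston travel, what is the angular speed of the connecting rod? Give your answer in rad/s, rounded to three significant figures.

6.67

ω = 21.71 rad/s
The rod makes angle φ with the slider axis where L sinφ = r sinθ; differentiating, L cosφ·φ̇ = r ω cosθ.
L cosφ = √(L² − r² sin²θ) = 0.31377 m.
|ω_rod| = r ω |cosθ| / √(L² − r² sin²θ) = 0.1106·21.71·0.87207/0.31377 = 6.6736 rad/s.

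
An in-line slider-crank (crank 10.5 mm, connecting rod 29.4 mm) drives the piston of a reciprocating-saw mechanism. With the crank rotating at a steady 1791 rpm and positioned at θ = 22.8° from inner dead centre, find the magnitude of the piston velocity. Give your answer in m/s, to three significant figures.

ω = 2π·1791/60 = 187.6 rad/s
For an in-line slider-crank, x = r cosθ + √(L² − r² sin²θ), so v = −rω sinθ·[1 + r cosθ/√(L² − r² sin²θ)].
With r = 0.0105 m, L = 0.0294 m, θ = 22.8°: √(L² − r² sin²θ) = 0.029117 m.
v = −0.0105·187.6·0.38752·[1 + 0.0105·0.92186/0.029117] = -1.0168 m/s.
|v| = 1.0168 m/s.

1.02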